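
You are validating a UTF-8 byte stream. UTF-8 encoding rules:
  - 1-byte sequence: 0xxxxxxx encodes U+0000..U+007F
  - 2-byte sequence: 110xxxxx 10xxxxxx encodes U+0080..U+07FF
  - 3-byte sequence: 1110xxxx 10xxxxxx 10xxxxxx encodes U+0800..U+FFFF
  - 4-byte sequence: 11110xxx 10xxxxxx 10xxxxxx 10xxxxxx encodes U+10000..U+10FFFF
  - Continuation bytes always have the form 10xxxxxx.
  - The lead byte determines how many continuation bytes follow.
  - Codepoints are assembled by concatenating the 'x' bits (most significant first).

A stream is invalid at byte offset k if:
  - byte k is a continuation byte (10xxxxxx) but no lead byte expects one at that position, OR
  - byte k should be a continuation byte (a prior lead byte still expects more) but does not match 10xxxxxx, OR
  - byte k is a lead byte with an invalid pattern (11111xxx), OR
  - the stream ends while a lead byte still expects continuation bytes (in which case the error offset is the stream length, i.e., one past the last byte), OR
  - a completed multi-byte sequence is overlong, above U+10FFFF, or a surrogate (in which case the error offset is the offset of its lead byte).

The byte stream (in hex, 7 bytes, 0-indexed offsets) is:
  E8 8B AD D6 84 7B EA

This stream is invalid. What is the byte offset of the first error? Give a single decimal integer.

Answer: 7

Derivation:
Byte[0]=E8: 3-byte lead, need 2 cont bytes. acc=0x8
Byte[1]=8B: continuation. acc=(acc<<6)|0x0B=0x20B
Byte[2]=AD: continuation. acc=(acc<<6)|0x2D=0x82ED
Completed: cp=U+82ED (starts at byte 0)
Byte[3]=D6: 2-byte lead, need 1 cont bytes. acc=0x16
Byte[4]=84: continuation. acc=(acc<<6)|0x04=0x584
Completed: cp=U+0584 (starts at byte 3)
Byte[5]=7B: 1-byte ASCII. cp=U+007B
Byte[6]=EA: 3-byte lead, need 2 cont bytes. acc=0xA
Byte[7]: stream ended, expected continuation. INVALID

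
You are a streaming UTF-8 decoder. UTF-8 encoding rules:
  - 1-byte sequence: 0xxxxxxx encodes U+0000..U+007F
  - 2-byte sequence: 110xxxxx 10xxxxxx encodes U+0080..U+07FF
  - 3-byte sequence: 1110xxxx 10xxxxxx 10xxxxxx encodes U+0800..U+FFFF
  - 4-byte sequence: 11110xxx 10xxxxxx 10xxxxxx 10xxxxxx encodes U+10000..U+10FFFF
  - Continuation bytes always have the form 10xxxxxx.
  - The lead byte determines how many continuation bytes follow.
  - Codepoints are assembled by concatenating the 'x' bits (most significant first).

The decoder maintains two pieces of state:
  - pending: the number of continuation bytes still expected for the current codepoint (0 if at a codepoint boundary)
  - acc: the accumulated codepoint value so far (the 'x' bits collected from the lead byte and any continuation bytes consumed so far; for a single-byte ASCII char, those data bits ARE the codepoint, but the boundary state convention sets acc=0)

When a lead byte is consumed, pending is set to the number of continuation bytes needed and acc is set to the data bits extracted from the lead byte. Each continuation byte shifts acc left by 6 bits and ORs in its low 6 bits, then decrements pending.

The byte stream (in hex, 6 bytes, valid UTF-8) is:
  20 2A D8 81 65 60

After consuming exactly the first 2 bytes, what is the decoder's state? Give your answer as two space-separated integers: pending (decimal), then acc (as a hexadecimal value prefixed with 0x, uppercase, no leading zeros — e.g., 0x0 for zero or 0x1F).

Answer: 0 0x0

Derivation:
Byte[0]=20: 1-byte. pending=0, acc=0x0
Byte[1]=2A: 1-byte. pending=0, acc=0x0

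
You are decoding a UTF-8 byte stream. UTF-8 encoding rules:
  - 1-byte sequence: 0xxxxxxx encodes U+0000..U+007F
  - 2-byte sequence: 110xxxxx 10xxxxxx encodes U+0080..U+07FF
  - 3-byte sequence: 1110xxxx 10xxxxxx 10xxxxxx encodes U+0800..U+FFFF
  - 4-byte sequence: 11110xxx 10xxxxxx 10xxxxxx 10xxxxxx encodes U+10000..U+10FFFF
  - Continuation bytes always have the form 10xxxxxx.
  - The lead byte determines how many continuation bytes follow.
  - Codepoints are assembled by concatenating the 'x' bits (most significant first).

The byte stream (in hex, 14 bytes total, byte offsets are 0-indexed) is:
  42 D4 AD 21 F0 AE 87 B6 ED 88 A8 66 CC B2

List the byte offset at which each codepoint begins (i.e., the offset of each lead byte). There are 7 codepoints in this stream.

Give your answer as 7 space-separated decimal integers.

Answer: 0 1 3 4 8 11 12

Derivation:
Byte[0]=42: 1-byte ASCII. cp=U+0042
Byte[1]=D4: 2-byte lead, need 1 cont bytes. acc=0x14
Byte[2]=AD: continuation. acc=(acc<<6)|0x2D=0x52D
Completed: cp=U+052D (starts at byte 1)
Byte[3]=21: 1-byte ASCII. cp=U+0021
Byte[4]=F0: 4-byte lead, need 3 cont bytes. acc=0x0
Byte[5]=AE: continuation. acc=(acc<<6)|0x2E=0x2E
Byte[6]=87: continuation. acc=(acc<<6)|0x07=0xB87
Byte[7]=B6: continuation. acc=(acc<<6)|0x36=0x2E1F6
Completed: cp=U+2E1F6 (starts at byte 4)
Byte[8]=ED: 3-byte lead, need 2 cont bytes. acc=0xD
Byte[9]=88: continuation. acc=(acc<<6)|0x08=0x348
Byte[10]=A8: continuation. acc=(acc<<6)|0x28=0xD228
Completed: cp=U+D228 (starts at byte 8)
Byte[11]=66: 1-byte ASCII. cp=U+0066
Byte[12]=CC: 2-byte lead, need 1 cont bytes. acc=0xC
Byte[13]=B2: continuation. acc=(acc<<6)|0x32=0x332
Completed: cp=U+0332 (starts at byte 12)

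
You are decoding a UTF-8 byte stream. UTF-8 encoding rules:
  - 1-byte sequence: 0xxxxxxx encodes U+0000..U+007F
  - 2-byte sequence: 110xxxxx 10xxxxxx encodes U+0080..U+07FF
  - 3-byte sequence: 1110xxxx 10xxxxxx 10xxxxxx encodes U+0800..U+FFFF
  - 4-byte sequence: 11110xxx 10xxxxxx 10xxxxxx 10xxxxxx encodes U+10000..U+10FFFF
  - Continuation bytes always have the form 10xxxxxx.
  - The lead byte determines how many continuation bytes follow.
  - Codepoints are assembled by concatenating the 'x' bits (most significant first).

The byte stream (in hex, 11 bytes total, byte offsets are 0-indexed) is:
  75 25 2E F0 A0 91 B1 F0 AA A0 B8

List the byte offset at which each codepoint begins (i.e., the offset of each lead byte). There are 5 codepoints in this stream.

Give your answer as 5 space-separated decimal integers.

Answer: 0 1 2 3 7

Derivation:
Byte[0]=75: 1-byte ASCII. cp=U+0075
Byte[1]=25: 1-byte ASCII. cp=U+0025
Byte[2]=2E: 1-byte ASCII. cp=U+002E
Byte[3]=F0: 4-byte lead, need 3 cont bytes. acc=0x0
Byte[4]=A0: continuation. acc=(acc<<6)|0x20=0x20
Byte[5]=91: continuation. acc=(acc<<6)|0x11=0x811
Byte[6]=B1: continuation. acc=(acc<<6)|0x31=0x20471
Completed: cp=U+20471 (starts at byte 3)
Byte[7]=F0: 4-byte lead, need 3 cont bytes. acc=0x0
Byte[8]=AA: continuation. acc=(acc<<6)|0x2A=0x2A
Byte[9]=A0: continuation. acc=(acc<<6)|0x20=0xAA0
Byte[10]=B8: continuation. acc=(acc<<6)|0x38=0x2A838
Completed: cp=U+2A838 (starts at byte 7)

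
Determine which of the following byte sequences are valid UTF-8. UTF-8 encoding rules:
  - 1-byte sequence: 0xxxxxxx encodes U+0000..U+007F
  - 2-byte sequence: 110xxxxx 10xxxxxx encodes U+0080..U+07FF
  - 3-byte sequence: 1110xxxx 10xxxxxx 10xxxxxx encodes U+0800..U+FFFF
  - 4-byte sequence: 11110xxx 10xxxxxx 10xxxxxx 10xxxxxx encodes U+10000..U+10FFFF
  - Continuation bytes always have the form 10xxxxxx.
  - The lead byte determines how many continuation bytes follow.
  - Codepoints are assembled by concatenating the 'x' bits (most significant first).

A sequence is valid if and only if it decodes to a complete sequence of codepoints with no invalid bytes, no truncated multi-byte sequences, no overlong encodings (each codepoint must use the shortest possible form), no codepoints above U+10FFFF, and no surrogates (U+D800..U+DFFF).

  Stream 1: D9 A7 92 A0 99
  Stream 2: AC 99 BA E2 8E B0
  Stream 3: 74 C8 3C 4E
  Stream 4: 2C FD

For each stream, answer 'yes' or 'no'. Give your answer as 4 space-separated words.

Answer: no no no no

Derivation:
Stream 1: error at byte offset 2. INVALID
Stream 2: error at byte offset 0. INVALID
Stream 3: error at byte offset 2. INVALID
Stream 4: error at byte offset 1. INVALID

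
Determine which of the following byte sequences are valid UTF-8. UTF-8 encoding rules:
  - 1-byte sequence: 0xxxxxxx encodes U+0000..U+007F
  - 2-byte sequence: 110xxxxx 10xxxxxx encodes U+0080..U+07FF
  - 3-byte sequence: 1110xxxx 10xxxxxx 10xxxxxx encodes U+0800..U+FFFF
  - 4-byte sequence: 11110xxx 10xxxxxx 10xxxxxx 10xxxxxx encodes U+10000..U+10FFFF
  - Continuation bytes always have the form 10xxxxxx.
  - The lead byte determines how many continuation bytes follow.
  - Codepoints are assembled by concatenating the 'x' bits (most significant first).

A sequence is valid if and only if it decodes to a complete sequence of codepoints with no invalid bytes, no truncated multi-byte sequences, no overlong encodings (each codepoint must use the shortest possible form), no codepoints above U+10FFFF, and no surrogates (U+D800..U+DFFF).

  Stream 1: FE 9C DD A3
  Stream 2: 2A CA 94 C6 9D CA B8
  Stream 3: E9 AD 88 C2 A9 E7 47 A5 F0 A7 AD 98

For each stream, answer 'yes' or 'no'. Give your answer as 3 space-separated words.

Answer: no yes no

Derivation:
Stream 1: error at byte offset 0. INVALID
Stream 2: decodes cleanly. VALID
Stream 3: error at byte offset 6. INVALID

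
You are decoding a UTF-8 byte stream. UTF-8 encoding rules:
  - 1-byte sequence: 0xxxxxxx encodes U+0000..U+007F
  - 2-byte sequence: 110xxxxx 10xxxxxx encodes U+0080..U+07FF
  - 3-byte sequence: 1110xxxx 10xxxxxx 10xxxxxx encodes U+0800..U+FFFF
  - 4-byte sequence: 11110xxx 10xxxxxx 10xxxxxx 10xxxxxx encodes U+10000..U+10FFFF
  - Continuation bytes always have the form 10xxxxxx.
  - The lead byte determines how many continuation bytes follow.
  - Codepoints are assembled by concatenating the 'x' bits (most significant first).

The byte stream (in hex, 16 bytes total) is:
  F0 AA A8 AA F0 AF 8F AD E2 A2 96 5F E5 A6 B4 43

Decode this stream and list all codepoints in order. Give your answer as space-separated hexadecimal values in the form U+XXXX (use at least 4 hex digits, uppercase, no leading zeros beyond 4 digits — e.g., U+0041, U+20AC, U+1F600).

Answer: U+2AA2A U+2F3ED U+2896 U+005F U+59B4 U+0043

Derivation:
Byte[0]=F0: 4-byte lead, need 3 cont bytes. acc=0x0
Byte[1]=AA: continuation. acc=(acc<<6)|0x2A=0x2A
Byte[2]=A8: continuation. acc=(acc<<6)|0x28=0xAA8
Byte[3]=AA: continuation. acc=(acc<<6)|0x2A=0x2AA2A
Completed: cp=U+2AA2A (starts at byte 0)
Byte[4]=F0: 4-byte lead, need 3 cont bytes. acc=0x0
Byte[5]=AF: continuation. acc=(acc<<6)|0x2F=0x2F
Byte[6]=8F: continuation. acc=(acc<<6)|0x0F=0xBCF
Byte[7]=AD: continuation. acc=(acc<<6)|0x2D=0x2F3ED
Completed: cp=U+2F3ED (starts at byte 4)
Byte[8]=E2: 3-byte lead, need 2 cont bytes. acc=0x2
Byte[9]=A2: continuation. acc=(acc<<6)|0x22=0xA2
Byte[10]=96: continuation. acc=(acc<<6)|0x16=0x2896
Completed: cp=U+2896 (starts at byte 8)
Byte[11]=5F: 1-byte ASCII. cp=U+005F
Byte[12]=E5: 3-byte lead, need 2 cont bytes. acc=0x5
Byte[13]=A6: continuation. acc=(acc<<6)|0x26=0x166
Byte[14]=B4: continuation. acc=(acc<<6)|0x34=0x59B4
Completed: cp=U+59B4 (starts at byte 12)
Byte[15]=43: 1-byte ASCII. cp=U+0043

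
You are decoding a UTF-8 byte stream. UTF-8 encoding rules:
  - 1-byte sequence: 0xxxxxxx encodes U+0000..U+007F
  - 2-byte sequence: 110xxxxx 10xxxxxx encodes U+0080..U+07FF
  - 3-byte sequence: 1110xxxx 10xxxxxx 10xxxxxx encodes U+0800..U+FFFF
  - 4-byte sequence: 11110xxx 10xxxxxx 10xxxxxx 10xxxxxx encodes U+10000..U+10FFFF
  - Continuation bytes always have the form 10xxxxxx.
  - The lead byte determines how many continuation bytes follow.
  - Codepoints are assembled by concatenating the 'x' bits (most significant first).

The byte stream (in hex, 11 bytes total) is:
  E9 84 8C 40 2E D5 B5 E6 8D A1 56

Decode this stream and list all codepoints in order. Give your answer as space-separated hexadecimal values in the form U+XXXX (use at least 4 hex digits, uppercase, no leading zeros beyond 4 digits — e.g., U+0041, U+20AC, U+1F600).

Answer: U+910C U+0040 U+002E U+0575 U+6361 U+0056

Derivation:
Byte[0]=E9: 3-byte lead, need 2 cont bytes. acc=0x9
Byte[1]=84: continuation. acc=(acc<<6)|0x04=0x244
Byte[2]=8C: continuation. acc=(acc<<6)|0x0C=0x910C
Completed: cp=U+910C (starts at byte 0)
Byte[3]=40: 1-byte ASCII. cp=U+0040
Byte[4]=2E: 1-byte ASCII. cp=U+002E
Byte[5]=D5: 2-byte lead, need 1 cont bytes. acc=0x15
Byte[6]=B5: continuation. acc=(acc<<6)|0x35=0x575
Completed: cp=U+0575 (starts at byte 5)
Byte[7]=E6: 3-byte lead, need 2 cont bytes. acc=0x6
Byte[8]=8D: continuation. acc=(acc<<6)|0x0D=0x18D
Byte[9]=A1: continuation. acc=(acc<<6)|0x21=0x6361
Completed: cp=U+6361 (starts at byte 7)
Byte[10]=56: 1-byte ASCII. cp=U+0056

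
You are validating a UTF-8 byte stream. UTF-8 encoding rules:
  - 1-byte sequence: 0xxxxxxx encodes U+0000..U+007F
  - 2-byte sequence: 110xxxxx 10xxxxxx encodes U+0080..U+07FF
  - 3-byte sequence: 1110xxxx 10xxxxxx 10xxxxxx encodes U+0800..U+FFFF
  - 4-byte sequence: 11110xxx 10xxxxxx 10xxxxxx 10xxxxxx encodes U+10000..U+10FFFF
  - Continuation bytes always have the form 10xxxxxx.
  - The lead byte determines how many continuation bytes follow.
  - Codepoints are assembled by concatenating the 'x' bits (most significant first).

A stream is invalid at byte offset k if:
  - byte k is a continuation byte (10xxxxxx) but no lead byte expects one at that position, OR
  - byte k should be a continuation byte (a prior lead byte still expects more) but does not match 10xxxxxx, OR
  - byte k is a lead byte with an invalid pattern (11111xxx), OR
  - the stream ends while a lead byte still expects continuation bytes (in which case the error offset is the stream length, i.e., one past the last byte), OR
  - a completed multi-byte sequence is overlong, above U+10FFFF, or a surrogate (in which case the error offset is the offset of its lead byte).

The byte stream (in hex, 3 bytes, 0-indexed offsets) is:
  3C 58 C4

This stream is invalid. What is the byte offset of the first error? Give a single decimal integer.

Byte[0]=3C: 1-byte ASCII. cp=U+003C
Byte[1]=58: 1-byte ASCII. cp=U+0058
Byte[2]=C4: 2-byte lead, need 1 cont bytes. acc=0x4
Byte[3]: stream ended, expected continuation. INVALID

Answer: 3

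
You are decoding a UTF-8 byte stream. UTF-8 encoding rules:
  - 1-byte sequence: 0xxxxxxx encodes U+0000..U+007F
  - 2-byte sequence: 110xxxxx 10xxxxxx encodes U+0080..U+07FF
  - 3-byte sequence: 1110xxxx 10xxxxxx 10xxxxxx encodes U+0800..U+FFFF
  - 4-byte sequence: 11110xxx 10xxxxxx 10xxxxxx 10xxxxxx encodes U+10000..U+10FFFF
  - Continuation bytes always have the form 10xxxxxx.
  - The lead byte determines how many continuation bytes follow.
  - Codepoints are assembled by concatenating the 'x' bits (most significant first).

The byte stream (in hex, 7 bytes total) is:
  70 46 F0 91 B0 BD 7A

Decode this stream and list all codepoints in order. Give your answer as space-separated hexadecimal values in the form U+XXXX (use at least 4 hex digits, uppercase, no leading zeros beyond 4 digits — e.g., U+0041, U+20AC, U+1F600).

Byte[0]=70: 1-byte ASCII. cp=U+0070
Byte[1]=46: 1-byte ASCII. cp=U+0046
Byte[2]=F0: 4-byte lead, need 3 cont bytes. acc=0x0
Byte[3]=91: continuation. acc=(acc<<6)|0x11=0x11
Byte[4]=B0: continuation. acc=(acc<<6)|0x30=0x470
Byte[5]=BD: continuation. acc=(acc<<6)|0x3D=0x11C3D
Completed: cp=U+11C3D (starts at byte 2)
Byte[6]=7A: 1-byte ASCII. cp=U+007A

Answer: U+0070 U+0046 U+11C3D U+007A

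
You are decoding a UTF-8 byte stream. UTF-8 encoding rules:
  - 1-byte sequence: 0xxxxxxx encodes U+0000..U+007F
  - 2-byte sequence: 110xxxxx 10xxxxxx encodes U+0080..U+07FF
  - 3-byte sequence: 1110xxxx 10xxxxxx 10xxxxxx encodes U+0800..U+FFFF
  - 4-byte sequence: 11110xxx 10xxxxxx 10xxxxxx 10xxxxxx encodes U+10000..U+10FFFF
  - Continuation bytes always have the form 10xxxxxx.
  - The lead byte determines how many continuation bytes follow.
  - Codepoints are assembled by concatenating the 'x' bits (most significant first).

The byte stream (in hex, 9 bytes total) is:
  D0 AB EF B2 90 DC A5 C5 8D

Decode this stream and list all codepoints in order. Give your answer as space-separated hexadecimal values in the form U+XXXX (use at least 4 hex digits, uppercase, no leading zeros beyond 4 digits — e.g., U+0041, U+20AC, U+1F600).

Answer: U+042B U+FC90 U+0725 U+014D

Derivation:
Byte[0]=D0: 2-byte lead, need 1 cont bytes. acc=0x10
Byte[1]=AB: continuation. acc=(acc<<6)|0x2B=0x42B
Completed: cp=U+042B (starts at byte 0)
Byte[2]=EF: 3-byte lead, need 2 cont bytes. acc=0xF
Byte[3]=B2: continuation. acc=(acc<<6)|0x32=0x3F2
Byte[4]=90: continuation. acc=(acc<<6)|0x10=0xFC90
Completed: cp=U+FC90 (starts at byte 2)
Byte[5]=DC: 2-byte lead, need 1 cont bytes. acc=0x1C
Byte[6]=A5: continuation. acc=(acc<<6)|0x25=0x725
Completed: cp=U+0725 (starts at byte 5)
Byte[7]=C5: 2-byte lead, need 1 cont bytes. acc=0x5
Byte[8]=8D: continuation. acc=(acc<<6)|0x0D=0x14D
Completed: cp=U+014D (starts at byte 7)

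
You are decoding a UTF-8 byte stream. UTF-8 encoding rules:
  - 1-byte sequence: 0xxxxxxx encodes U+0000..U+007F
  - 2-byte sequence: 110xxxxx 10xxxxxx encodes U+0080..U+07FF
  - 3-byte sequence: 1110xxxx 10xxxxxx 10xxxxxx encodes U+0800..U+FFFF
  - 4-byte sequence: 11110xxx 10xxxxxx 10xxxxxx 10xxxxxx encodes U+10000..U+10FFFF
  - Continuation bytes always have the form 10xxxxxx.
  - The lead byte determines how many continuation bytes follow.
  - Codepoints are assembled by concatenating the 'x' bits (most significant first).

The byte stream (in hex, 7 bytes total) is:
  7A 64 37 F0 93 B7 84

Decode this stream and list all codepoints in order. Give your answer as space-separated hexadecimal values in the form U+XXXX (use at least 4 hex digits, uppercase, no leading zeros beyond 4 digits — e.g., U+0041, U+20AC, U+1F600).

Answer: U+007A U+0064 U+0037 U+13DC4

Derivation:
Byte[0]=7A: 1-byte ASCII. cp=U+007A
Byte[1]=64: 1-byte ASCII. cp=U+0064
Byte[2]=37: 1-byte ASCII. cp=U+0037
Byte[3]=F0: 4-byte lead, need 3 cont bytes. acc=0x0
Byte[4]=93: continuation. acc=(acc<<6)|0x13=0x13
Byte[5]=B7: continuation. acc=(acc<<6)|0x37=0x4F7
Byte[6]=84: continuation. acc=(acc<<6)|0x04=0x13DC4
Completed: cp=U+13DC4 (starts at byte 3)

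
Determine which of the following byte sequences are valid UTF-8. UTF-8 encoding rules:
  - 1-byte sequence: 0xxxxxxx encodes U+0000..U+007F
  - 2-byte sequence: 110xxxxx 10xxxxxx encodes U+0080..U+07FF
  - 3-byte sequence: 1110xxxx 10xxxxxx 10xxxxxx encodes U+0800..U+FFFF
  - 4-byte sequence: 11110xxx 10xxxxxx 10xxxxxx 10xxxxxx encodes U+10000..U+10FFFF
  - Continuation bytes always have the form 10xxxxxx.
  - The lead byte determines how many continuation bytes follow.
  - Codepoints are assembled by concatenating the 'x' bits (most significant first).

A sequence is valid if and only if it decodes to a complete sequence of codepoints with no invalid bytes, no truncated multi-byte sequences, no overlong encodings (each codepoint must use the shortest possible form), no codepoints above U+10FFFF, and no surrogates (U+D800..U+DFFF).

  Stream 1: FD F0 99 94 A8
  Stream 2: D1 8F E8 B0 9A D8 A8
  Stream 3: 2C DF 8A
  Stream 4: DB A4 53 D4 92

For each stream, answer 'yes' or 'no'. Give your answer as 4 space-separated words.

Stream 1: error at byte offset 0. INVALID
Stream 2: decodes cleanly. VALID
Stream 3: decodes cleanly. VALID
Stream 4: decodes cleanly. VALID

Answer: no yes yes yes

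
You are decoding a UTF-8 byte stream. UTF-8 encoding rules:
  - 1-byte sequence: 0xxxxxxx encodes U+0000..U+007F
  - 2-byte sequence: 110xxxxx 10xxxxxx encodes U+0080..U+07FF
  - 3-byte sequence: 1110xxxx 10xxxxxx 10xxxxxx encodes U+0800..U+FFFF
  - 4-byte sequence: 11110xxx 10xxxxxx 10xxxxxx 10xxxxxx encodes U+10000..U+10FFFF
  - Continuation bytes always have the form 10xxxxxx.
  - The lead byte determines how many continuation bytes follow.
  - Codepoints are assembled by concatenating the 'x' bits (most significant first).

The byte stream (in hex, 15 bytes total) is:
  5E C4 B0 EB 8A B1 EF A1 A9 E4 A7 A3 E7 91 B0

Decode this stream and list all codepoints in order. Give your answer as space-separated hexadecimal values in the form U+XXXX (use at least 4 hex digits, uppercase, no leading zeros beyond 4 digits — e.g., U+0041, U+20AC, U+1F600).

Answer: U+005E U+0130 U+B2B1 U+F869 U+49E3 U+7470

Derivation:
Byte[0]=5E: 1-byte ASCII. cp=U+005E
Byte[1]=C4: 2-byte lead, need 1 cont bytes. acc=0x4
Byte[2]=B0: continuation. acc=(acc<<6)|0x30=0x130
Completed: cp=U+0130 (starts at byte 1)
Byte[3]=EB: 3-byte lead, need 2 cont bytes. acc=0xB
Byte[4]=8A: continuation. acc=(acc<<6)|0x0A=0x2CA
Byte[5]=B1: continuation. acc=(acc<<6)|0x31=0xB2B1
Completed: cp=U+B2B1 (starts at byte 3)
Byte[6]=EF: 3-byte lead, need 2 cont bytes. acc=0xF
Byte[7]=A1: continuation. acc=(acc<<6)|0x21=0x3E1
Byte[8]=A9: continuation. acc=(acc<<6)|0x29=0xF869
Completed: cp=U+F869 (starts at byte 6)
Byte[9]=E4: 3-byte lead, need 2 cont bytes. acc=0x4
Byte[10]=A7: continuation. acc=(acc<<6)|0x27=0x127
Byte[11]=A3: continuation. acc=(acc<<6)|0x23=0x49E3
Completed: cp=U+49E3 (starts at byte 9)
Byte[12]=E7: 3-byte lead, need 2 cont bytes. acc=0x7
Byte[13]=91: continuation. acc=(acc<<6)|0x11=0x1D1
Byte[14]=B0: continuation. acc=(acc<<6)|0x30=0x7470
Completed: cp=U+7470 (starts at byte 12)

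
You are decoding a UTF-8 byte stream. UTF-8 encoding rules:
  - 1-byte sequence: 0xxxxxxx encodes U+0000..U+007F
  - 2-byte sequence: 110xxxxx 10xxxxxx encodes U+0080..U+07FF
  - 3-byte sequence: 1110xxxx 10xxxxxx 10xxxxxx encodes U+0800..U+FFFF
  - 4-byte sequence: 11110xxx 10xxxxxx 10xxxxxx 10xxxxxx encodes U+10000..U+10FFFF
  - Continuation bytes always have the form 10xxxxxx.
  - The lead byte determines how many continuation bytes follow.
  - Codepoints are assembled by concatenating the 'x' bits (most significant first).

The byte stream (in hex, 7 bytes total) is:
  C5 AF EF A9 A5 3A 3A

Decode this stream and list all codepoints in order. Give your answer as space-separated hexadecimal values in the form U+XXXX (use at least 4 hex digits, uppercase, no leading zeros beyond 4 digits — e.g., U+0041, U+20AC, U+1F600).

Byte[0]=C5: 2-byte lead, need 1 cont bytes. acc=0x5
Byte[1]=AF: continuation. acc=(acc<<6)|0x2F=0x16F
Completed: cp=U+016F (starts at byte 0)
Byte[2]=EF: 3-byte lead, need 2 cont bytes. acc=0xF
Byte[3]=A9: continuation. acc=(acc<<6)|0x29=0x3E9
Byte[4]=A5: continuation. acc=(acc<<6)|0x25=0xFA65
Completed: cp=U+FA65 (starts at byte 2)
Byte[5]=3A: 1-byte ASCII. cp=U+003A
Byte[6]=3A: 1-byte ASCII. cp=U+003A

Answer: U+016F U+FA65 U+003A U+003A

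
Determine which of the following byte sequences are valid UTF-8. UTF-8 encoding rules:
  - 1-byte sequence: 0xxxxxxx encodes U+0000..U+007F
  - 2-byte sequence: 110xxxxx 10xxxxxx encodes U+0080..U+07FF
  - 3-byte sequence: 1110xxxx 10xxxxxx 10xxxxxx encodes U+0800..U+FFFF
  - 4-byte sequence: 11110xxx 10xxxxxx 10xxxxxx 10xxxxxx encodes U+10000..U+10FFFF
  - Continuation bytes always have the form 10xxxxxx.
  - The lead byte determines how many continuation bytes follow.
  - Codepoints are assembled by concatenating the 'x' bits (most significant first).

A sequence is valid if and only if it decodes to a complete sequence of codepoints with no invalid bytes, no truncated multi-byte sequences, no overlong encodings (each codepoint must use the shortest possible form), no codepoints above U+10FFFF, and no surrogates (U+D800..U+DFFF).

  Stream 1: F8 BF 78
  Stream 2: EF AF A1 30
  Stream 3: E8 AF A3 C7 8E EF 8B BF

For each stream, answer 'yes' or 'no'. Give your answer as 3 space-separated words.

Stream 1: error at byte offset 0. INVALID
Stream 2: decodes cleanly. VALID
Stream 3: decodes cleanly. VALID

Answer: no yes yes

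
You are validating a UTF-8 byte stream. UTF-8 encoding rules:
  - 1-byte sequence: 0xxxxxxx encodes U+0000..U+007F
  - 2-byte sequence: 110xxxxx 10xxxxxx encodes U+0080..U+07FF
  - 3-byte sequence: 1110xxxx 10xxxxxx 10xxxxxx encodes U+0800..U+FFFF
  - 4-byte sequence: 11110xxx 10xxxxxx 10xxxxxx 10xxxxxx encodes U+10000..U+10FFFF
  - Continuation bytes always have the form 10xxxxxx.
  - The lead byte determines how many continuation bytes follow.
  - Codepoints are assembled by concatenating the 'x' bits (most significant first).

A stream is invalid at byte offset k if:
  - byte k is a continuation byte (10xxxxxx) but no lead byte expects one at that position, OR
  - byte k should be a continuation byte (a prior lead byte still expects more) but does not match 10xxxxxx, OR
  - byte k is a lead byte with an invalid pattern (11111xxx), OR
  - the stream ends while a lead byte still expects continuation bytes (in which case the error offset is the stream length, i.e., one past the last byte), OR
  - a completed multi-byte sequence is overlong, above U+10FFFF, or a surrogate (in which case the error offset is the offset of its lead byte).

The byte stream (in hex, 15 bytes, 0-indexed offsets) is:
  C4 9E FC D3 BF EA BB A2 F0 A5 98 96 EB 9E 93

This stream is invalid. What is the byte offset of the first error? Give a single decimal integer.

Byte[0]=C4: 2-byte lead, need 1 cont bytes. acc=0x4
Byte[1]=9E: continuation. acc=(acc<<6)|0x1E=0x11E
Completed: cp=U+011E (starts at byte 0)
Byte[2]=FC: INVALID lead byte (not 0xxx/110x/1110/11110)

Answer: 2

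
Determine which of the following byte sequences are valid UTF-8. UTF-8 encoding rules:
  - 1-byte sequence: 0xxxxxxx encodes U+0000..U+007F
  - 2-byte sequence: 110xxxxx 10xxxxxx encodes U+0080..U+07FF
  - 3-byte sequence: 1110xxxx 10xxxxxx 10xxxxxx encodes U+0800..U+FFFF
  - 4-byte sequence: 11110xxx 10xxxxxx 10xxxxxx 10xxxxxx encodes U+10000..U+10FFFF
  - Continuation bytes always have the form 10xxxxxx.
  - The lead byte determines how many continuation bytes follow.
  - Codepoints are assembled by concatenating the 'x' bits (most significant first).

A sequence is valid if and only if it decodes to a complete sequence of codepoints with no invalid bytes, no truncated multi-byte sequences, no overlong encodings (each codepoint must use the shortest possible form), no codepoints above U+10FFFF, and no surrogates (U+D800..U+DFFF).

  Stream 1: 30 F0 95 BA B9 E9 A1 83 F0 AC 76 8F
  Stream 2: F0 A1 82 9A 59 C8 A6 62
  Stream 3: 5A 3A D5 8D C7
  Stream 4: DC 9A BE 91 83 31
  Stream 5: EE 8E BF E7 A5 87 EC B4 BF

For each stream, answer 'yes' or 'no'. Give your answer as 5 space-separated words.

Stream 1: error at byte offset 10. INVALID
Stream 2: decodes cleanly. VALID
Stream 3: error at byte offset 5. INVALID
Stream 4: error at byte offset 2. INVALID
Stream 5: decodes cleanly. VALID

Answer: no yes no no yes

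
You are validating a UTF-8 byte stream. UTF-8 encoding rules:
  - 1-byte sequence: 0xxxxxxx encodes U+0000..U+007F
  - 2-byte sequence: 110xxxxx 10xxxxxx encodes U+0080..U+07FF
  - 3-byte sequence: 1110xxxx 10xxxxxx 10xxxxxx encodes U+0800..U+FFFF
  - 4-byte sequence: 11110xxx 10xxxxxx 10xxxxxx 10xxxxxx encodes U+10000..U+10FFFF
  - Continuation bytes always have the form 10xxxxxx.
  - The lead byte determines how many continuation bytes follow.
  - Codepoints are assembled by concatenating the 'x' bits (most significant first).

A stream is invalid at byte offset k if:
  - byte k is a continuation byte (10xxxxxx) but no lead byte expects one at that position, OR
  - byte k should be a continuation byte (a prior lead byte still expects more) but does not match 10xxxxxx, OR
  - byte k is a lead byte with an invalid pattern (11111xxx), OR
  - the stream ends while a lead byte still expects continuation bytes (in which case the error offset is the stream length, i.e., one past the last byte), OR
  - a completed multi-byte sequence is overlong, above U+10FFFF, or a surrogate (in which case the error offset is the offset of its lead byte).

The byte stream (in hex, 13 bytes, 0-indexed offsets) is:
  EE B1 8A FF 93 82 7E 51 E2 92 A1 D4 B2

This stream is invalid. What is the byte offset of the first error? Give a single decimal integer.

Byte[0]=EE: 3-byte lead, need 2 cont bytes. acc=0xE
Byte[1]=B1: continuation. acc=(acc<<6)|0x31=0x3B1
Byte[2]=8A: continuation. acc=(acc<<6)|0x0A=0xEC4A
Completed: cp=U+EC4A (starts at byte 0)
Byte[3]=FF: INVALID lead byte (not 0xxx/110x/1110/11110)

Answer: 3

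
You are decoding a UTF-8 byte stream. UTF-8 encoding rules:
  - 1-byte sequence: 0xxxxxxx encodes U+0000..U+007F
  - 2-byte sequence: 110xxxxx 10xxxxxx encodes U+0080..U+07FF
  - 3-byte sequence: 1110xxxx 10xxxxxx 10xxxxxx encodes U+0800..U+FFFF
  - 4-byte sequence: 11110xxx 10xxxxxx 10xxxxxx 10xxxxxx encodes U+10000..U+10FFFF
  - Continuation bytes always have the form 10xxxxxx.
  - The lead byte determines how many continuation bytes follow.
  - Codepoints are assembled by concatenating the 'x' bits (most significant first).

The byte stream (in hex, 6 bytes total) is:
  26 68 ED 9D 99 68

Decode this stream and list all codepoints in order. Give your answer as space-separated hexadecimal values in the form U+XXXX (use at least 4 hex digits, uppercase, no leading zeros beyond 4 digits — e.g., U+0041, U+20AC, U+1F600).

Byte[0]=26: 1-byte ASCII. cp=U+0026
Byte[1]=68: 1-byte ASCII. cp=U+0068
Byte[2]=ED: 3-byte lead, need 2 cont bytes. acc=0xD
Byte[3]=9D: continuation. acc=(acc<<6)|0x1D=0x35D
Byte[4]=99: continuation. acc=(acc<<6)|0x19=0xD759
Completed: cp=U+D759 (starts at byte 2)
Byte[5]=68: 1-byte ASCII. cp=U+0068

Answer: U+0026 U+0068 U+D759 U+0068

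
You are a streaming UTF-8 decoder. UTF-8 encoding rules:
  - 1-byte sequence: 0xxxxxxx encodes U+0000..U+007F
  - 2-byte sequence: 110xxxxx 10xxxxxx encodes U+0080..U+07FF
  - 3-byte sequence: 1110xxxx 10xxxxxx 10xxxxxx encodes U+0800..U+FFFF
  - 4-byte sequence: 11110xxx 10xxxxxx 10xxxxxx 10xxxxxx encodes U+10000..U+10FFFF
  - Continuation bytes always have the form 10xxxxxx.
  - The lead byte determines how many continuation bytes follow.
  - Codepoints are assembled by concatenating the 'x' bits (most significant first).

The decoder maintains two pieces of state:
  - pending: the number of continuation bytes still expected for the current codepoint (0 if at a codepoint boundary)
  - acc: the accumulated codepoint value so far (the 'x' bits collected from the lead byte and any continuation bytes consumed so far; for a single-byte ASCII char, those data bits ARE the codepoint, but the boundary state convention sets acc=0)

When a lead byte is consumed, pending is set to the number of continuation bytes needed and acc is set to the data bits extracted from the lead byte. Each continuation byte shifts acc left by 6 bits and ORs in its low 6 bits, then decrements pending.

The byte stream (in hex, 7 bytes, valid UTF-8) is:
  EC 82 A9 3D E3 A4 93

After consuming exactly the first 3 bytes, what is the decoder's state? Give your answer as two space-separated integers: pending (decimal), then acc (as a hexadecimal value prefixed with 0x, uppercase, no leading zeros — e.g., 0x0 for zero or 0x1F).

Byte[0]=EC: 3-byte lead. pending=2, acc=0xC
Byte[1]=82: continuation. acc=(acc<<6)|0x02=0x302, pending=1
Byte[2]=A9: continuation. acc=(acc<<6)|0x29=0xC0A9, pending=0

Answer: 0 0xC0A9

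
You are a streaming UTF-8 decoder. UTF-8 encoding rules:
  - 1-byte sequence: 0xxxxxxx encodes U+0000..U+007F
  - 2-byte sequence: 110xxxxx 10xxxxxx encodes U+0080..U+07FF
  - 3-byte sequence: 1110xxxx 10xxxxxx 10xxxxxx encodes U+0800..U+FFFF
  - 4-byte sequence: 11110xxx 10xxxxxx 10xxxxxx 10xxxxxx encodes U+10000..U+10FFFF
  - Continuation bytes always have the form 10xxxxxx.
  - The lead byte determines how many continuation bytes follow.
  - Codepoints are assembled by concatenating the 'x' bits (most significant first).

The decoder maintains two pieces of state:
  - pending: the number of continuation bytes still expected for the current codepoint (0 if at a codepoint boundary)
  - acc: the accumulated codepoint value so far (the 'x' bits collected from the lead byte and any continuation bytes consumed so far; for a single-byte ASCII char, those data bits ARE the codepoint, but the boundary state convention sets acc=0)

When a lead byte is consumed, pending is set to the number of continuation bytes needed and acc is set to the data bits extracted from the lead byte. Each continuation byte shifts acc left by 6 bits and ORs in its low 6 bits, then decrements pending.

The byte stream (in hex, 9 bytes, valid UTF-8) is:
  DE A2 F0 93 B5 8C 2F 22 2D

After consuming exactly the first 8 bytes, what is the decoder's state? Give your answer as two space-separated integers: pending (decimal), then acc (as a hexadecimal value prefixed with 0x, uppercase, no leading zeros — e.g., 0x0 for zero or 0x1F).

Answer: 0 0x0

Derivation:
Byte[0]=DE: 2-byte lead. pending=1, acc=0x1E
Byte[1]=A2: continuation. acc=(acc<<6)|0x22=0x7A2, pending=0
Byte[2]=F0: 4-byte lead. pending=3, acc=0x0
Byte[3]=93: continuation. acc=(acc<<6)|0x13=0x13, pending=2
Byte[4]=B5: continuation. acc=(acc<<6)|0x35=0x4F5, pending=1
Byte[5]=8C: continuation. acc=(acc<<6)|0x0C=0x13D4C, pending=0
Byte[6]=2F: 1-byte. pending=0, acc=0x0
Byte[7]=22: 1-byte. pending=0, acc=0x0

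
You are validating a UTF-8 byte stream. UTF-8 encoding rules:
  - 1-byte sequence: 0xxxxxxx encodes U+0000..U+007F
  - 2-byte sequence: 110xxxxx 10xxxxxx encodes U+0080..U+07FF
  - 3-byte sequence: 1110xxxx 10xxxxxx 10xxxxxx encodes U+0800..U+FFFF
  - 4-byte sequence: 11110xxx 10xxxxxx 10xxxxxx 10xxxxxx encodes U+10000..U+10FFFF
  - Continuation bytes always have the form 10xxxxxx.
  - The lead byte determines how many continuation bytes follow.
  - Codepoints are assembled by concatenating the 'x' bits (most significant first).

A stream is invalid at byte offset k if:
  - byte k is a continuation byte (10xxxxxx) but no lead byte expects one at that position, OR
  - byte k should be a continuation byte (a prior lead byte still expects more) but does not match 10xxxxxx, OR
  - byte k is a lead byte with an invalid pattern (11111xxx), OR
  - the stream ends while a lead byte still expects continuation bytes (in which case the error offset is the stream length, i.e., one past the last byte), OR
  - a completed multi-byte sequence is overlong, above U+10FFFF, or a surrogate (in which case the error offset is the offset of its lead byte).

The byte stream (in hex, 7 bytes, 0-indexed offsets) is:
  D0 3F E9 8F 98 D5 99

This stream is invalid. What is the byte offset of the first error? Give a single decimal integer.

Byte[0]=D0: 2-byte lead, need 1 cont bytes. acc=0x10
Byte[1]=3F: expected 10xxxxxx continuation. INVALID

Answer: 1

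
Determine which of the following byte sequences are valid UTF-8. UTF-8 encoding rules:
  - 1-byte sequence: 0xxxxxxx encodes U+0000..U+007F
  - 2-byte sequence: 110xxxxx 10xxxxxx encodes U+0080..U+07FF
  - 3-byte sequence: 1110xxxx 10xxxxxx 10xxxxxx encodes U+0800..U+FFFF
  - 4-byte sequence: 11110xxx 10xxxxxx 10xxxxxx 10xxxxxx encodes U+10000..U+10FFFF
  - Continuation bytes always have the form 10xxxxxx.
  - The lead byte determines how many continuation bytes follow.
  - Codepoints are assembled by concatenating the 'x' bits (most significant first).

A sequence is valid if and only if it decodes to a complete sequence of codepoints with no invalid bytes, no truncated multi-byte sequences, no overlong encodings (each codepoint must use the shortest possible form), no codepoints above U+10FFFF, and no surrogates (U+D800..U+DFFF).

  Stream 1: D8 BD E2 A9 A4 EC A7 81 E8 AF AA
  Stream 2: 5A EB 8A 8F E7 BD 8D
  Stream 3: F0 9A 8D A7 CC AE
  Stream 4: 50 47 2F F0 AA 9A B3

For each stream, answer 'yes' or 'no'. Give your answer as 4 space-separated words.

Stream 1: decodes cleanly. VALID
Stream 2: decodes cleanly. VALID
Stream 3: decodes cleanly. VALID
Stream 4: decodes cleanly. VALID

Answer: yes yes yes yes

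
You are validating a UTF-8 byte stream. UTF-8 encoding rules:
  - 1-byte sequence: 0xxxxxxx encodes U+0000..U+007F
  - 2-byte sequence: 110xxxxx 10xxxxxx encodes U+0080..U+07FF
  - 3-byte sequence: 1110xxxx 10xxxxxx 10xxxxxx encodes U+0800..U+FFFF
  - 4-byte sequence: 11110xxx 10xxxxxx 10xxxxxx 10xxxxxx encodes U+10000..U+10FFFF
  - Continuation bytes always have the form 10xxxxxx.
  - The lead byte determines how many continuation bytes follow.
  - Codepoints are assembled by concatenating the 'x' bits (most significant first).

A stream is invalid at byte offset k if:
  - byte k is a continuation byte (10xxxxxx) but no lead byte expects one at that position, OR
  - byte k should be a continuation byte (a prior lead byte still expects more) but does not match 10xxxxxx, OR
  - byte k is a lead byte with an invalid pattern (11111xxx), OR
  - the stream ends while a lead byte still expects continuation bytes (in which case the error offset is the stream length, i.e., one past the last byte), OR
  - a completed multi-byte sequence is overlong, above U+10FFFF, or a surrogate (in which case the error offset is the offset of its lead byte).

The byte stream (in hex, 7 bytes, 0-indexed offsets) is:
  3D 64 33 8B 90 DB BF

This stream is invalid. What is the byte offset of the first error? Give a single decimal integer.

Answer: 3

Derivation:
Byte[0]=3D: 1-byte ASCII. cp=U+003D
Byte[1]=64: 1-byte ASCII. cp=U+0064
Byte[2]=33: 1-byte ASCII. cp=U+0033
Byte[3]=8B: INVALID lead byte (not 0xxx/110x/1110/11110)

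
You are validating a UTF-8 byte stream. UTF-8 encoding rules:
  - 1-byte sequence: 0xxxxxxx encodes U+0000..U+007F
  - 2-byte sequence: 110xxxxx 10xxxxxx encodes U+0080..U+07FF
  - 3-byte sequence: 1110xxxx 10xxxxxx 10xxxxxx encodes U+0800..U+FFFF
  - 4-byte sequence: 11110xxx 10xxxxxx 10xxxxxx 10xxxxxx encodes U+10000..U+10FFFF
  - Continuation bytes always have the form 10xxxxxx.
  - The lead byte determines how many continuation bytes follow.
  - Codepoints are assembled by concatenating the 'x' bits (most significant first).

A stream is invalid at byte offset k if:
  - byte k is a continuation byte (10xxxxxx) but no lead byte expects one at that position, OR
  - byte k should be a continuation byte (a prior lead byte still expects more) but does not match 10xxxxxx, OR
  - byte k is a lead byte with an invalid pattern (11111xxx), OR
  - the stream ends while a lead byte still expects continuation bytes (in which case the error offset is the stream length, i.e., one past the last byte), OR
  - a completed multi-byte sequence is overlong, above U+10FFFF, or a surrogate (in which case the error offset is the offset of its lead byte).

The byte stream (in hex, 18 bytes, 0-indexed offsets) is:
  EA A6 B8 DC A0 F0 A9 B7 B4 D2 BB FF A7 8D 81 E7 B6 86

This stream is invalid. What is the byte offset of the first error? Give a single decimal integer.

Byte[0]=EA: 3-byte lead, need 2 cont bytes. acc=0xA
Byte[1]=A6: continuation. acc=(acc<<6)|0x26=0x2A6
Byte[2]=B8: continuation. acc=(acc<<6)|0x38=0xA9B8
Completed: cp=U+A9B8 (starts at byte 0)
Byte[3]=DC: 2-byte lead, need 1 cont bytes. acc=0x1C
Byte[4]=A0: continuation. acc=(acc<<6)|0x20=0x720
Completed: cp=U+0720 (starts at byte 3)
Byte[5]=F0: 4-byte lead, need 3 cont bytes. acc=0x0
Byte[6]=A9: continuation. acc=(acc<<6)|0x29=0x29
Byte[7]=B7: continuation. acc=(acc<<6)|0x37=0xA77
Byte[8]=B4: continuation. acc=(acc<<6)|0x34=0x29DF4
Completed: cp=U+29DF4 (starts at byte 5)
Byte[9]=D2: 2-byte lead, need 1 cont bytes. acc=0x12
Byte[10]=BB: continuation. acc=(acc<<6)|0x3B=0x4BB
Completed: cp=U+04BB (starts at byte 9)
Byte[11]=FF: INVALID lead byte (not 0xxx/110x/1110/11110)

Answer: 11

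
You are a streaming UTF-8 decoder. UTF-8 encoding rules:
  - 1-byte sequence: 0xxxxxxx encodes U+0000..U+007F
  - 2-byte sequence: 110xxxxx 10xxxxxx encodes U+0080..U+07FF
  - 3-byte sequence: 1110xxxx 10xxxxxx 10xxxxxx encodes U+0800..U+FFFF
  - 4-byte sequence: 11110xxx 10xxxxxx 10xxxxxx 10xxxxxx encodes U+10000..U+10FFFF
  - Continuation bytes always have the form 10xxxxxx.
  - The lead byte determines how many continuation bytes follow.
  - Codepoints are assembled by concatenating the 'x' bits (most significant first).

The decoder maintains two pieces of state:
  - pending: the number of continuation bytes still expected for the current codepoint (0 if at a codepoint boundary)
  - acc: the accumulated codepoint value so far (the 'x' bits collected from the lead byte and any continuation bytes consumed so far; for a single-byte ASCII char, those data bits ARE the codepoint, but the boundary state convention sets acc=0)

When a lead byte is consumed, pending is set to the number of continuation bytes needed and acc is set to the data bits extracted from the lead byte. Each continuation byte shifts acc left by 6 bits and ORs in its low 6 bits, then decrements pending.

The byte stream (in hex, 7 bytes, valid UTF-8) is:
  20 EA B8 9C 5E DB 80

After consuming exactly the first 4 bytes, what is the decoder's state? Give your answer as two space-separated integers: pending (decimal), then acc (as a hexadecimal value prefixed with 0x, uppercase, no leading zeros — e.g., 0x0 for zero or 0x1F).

Byte[0]=20: 1-byte. pending=0, acc=0x0
Byte[1]=EA: 3-byte lead. pending=2, acc=0xA
Byte[2]=B8: continuation. acc=(acc<<6)|0x38=0x2B8, pending=1
Byte[3]=9C: continuation. acc=(acc<<6)|0x1C=0xAE1C, pending=0

Answer: 0 0xAE1C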